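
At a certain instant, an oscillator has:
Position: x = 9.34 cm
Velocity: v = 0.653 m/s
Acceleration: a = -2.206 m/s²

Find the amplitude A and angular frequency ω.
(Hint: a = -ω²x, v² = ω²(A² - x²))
a = −ω²x → ω = √(|a|/x) = √(2.206/0.0934) = 4.86 rad/s
v² = ω²(A² − x²) → A = √(x² + v²/ω²) = √(0.0934² + 0.653²/4.86²) = 0.1636 m = 16.36 cm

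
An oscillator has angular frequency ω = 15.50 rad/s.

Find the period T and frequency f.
T = 2π/ω = 2π/15.5 = 0.4054 s; f = ω/2π = 2.467 Hz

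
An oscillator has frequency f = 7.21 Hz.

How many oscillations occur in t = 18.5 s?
n = f×t = 7.21×18.5 = 133.4 oscillations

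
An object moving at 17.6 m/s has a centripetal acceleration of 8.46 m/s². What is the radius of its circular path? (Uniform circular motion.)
r = v²/a_c = 17.6²/8.46 = 36.61 m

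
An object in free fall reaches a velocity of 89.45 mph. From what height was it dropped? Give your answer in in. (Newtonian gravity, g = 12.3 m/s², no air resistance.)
h = v²/(2g) (with unit conversion) = 2559.0 in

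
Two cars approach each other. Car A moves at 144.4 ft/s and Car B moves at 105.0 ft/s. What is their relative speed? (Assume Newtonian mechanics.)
v_rel = v_A + v_B = 144.4 + 105.0 = 249.4 ft/s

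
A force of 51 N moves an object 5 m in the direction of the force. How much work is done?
W = Fd = 51×5 = 255.0 J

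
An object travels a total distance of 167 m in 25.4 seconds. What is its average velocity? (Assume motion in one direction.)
v_avg = Δd / Δt = 167 / 25.4 = 6.57 m/s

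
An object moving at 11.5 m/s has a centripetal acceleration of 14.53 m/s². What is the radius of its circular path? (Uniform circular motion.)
r = v²/a_c = 11.5²/14.53 = 9.1 m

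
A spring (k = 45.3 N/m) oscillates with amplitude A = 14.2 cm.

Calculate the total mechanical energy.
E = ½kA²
E = ½kA² = ½×45.3×(0.142)² = 0.4567 J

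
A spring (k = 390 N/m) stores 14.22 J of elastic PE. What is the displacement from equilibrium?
PE = ½kx² → x = √(2PE/k) = √(2×14.22/390) = 0.27 m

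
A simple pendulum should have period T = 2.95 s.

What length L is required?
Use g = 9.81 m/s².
T = 2π√(L/g) → L = g(T/2π)² = 9.81×(2.95/2π)² = 2.162 m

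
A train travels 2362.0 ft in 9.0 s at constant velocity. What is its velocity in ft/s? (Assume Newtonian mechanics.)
v = d/t (with unit conversion) = 262.4 ft/s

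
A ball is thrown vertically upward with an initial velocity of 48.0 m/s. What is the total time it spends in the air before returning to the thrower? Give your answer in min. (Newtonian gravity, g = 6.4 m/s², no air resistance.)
t_total = 2v₀/g (with unit conversion) = 0.25 min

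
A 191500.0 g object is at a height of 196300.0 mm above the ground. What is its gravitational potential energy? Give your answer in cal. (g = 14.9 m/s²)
PE = mgh = 191.5 kg × 14.9 m/s² × 196.3 m = 5.601e+05 J = 133900.0 cal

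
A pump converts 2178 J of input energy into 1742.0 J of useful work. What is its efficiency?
η = W_out/W_in = 1742.0/2178 = 0.7998 = 79.98%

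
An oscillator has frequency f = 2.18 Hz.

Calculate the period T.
T = 1/f = 1/2.18 = 0.4587 s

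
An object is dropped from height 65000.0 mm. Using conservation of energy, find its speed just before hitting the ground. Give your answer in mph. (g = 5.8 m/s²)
mgh = ½mv² → v = √(2gh) = √(2×5.8×65) = 27.46 m/s = 61.42 mph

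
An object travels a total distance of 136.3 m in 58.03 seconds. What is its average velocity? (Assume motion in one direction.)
v_avg = Δd / Δt = 136.3 / 58.03 = 2.35 m/s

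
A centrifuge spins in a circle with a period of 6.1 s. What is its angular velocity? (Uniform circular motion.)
ω = 2π/T = 2π/6.1 = 1.03 rad/s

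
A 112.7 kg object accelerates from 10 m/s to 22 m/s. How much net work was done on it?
W_net = ΔKE = ½m(v₂² − v₁²) = ½×112.7×(22² − 10²) = 21638.4 J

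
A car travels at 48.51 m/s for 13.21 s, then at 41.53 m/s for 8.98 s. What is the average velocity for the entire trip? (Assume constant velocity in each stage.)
d₁ = v₁t₁ = 48.51 × 13.21 = 640.817 m
d₂ = v₂t₂ = 41.53 × 8.98 = 372.939 m
d_total = 1013.76 m, t_total = 22.19 s
v_avg = d_total/t_total = 1013.76/22.19 = 45.69 m/s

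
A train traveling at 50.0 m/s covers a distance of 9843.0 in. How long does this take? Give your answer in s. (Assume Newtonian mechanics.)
t = d/v (with unit conversion) = 5.0 s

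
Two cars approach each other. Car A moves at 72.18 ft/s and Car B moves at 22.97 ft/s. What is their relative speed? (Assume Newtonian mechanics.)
v_rel = v_A + v_B = 72.18 + 22.97 = 95.15 ft/s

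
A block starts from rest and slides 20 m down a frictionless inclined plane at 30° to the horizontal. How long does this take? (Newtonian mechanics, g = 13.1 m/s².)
a = g sin(θ) = 13.1 × sin(30°) = 6.55 m/s²
t = √(2d/a) = √(2 × 20 / 6.55) = 2.47 s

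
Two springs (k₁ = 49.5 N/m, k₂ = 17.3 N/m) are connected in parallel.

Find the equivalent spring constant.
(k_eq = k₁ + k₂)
k_eq = k₁ + k₂ = 49.5 + 17.3 = 66.8 N/m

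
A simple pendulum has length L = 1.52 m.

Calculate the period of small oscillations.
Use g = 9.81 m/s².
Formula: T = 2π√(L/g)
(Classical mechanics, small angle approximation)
T = 2π√(L/g) = 2π√(1.52/9.81) = 2.473 s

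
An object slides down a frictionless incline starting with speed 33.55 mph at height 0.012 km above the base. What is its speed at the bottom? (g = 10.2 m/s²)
½mv₀² + mgh = ½mv² → v = √(v₀² + 2gh) = √(15² + 2×10.2×12) = 21.67 m/s = 48.48 mph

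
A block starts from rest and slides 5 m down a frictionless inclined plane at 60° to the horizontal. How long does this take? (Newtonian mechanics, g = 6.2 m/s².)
a = g sin(θ) = 6.2 × sin(60°) = 5.37 m/s²
t = √(2d/a) = √(2 × 5 / 5.37) = 1.36 s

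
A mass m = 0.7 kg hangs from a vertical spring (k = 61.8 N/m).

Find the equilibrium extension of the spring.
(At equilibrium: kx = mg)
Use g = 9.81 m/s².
x_eq = mg/k = 0.7×9.81/61.8 = 0.1111 m = 11.11 cm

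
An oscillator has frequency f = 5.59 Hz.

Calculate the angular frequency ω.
ω = 2πf = 2π×5.59 = 35.12 rad/s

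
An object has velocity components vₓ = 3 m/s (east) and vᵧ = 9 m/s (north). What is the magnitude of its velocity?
|v| = √(vₓ² + vᵧ²) = √(3² + 9²) = √(90) = 9.49 m/s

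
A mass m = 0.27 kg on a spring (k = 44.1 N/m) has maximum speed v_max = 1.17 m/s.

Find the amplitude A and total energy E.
½mv²_max = ½kA² → A = v_max√(m/k) = 1.17×√(0.27/44.1) = 0.09155 m = 9.155 cm
E = ½mv²_max = ½×0.27×1.17² = 0.1848 J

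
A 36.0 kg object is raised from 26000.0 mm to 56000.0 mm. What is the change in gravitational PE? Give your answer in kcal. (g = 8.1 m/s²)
ΔPE = mg(h₂ − h₁) = 36 kg × 8.1 m/s² × (56 − 26) m = 8748 J = 2.091 kcal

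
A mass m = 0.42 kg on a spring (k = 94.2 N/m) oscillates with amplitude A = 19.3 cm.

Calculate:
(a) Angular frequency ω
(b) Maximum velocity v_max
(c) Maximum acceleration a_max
ω = √(k/m) = √(94.2/0.42) = 14.98 rad/s
v_max = ωA = 14.98×0.193 = 2.89 m/s
a_max = ω²A = 14.98²×0.193 = 43.29 m/s²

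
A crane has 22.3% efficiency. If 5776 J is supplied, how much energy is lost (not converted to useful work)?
W_out = η × W_in = 0.223×5776 = 1288.0 J
W_lost = W_in − W_out = 5776 − 1288.0 = 4488.0 J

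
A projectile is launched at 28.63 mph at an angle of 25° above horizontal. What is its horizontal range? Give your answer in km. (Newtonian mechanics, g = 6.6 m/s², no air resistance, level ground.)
R = v₀² sin(2θ) / g (with unit conversion) = 0.01901 km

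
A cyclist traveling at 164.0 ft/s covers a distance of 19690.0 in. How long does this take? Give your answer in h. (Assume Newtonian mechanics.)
t = d/v (with unit conversion) = 0.002779 h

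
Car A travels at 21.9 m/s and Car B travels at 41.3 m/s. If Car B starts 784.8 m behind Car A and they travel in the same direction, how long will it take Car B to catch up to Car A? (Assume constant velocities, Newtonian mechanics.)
Relative speed: v_rel = 41.3 - 21.9 = 19.4 m/s
Time to catch: t = d₀/v_rel = 784.8/19.4 = 40.45 s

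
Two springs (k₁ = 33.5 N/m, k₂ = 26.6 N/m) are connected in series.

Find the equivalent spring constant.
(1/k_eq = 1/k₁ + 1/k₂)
1/k_eq = 1/33.5 + 1/26.6 = 0.067445; k_eq = 14.83 N/m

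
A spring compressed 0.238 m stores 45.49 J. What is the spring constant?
PE = ½kx² → k = 2PE/x² = 2×45.49/0.238² = 1606.0 N/m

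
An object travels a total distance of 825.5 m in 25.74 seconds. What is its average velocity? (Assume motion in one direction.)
v_avg = Δd / Δt = 825.5 / 25.74 = 32.07 m/s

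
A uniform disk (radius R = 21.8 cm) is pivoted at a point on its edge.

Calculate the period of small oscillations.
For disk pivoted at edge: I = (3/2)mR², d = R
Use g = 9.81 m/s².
I/m = (3/2)R² = 0.07129 m²; d = R = 0.218 m
T = 2π√((3/2)R²/(gR)) = 2π√(3R/(2g)) = 1.147 s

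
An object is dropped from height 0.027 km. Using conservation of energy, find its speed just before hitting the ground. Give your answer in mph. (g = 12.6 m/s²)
mgh = ½mv² → v = √(2gh) = √(2×12.6×27) = 26.08 m/s = 58.35 mph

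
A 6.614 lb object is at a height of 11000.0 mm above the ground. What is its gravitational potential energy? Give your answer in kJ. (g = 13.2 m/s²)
PE = mgh = 3 kg × 13.2 m/s² × 11 m = 435.6 J = 0.4356 kJ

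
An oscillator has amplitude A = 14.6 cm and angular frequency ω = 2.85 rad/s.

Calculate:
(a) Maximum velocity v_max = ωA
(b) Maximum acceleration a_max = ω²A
v_max = ωA = 2.85×0.146 = 0.4161 m/s
a_max = ω²A = 2.85²×0.146 = 1.186 m/s²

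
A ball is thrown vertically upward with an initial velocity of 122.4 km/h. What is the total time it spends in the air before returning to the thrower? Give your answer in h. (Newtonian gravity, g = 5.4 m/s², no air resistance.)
t_total = 2v₀/g (with unit conversion) = 0.003498 h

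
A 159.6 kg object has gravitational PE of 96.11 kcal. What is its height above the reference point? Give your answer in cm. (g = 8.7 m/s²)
PE = mgh → h = PE/(mg) = 4.021e+05 J / (159.6 kg × 8.7 m/s²) = 289.6 m = 28960.0 cm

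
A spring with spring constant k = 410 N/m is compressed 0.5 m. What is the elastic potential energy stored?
PE = ½kx² = ½×410×0.5² = 51.25 J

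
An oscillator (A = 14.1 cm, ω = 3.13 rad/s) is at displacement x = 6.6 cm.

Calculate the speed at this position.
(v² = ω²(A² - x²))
v = ω√(A² − x²) = 3.13×√(0.141² − 0.066²) = 0.39 m/s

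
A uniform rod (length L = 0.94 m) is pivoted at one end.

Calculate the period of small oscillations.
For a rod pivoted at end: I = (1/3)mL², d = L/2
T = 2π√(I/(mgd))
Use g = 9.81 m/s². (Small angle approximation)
I/m = (1/3)L² = 0.2945 m²; d = L/2 = 0.47 m
T = 2π√(I/(mgd)) = 2π√(0.2945/(9.81×0.47)) = 1.588 s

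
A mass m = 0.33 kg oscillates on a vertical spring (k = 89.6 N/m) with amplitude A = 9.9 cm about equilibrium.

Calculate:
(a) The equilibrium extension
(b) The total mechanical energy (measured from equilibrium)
x_eq = mg/k = 0.33×9.81/89.6 = 0.03613 m = 3.613 cm
E = ½kA² = ½×89.6×(0.099)² = 0.4391 J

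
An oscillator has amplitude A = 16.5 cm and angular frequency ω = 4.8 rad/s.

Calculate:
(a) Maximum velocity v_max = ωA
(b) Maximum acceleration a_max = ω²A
v_max = ωA = 4.8×0.165 = 0.792 m/s
a_max = ω²A = 4.8²×0.165 = 3.802 m/s²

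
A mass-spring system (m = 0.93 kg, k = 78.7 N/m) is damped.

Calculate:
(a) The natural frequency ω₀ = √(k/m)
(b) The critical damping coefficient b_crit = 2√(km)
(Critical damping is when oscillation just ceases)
ω₀ = √(k/m) = √(78.7/0.93) = 9.199 rad/s
b_crit = 2√(km) = 2√(78.7×0.93) = 17.11 kg/s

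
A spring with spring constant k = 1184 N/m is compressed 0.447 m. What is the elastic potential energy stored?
PE = ½kx² = ½×1184×0.447² = 118.3 J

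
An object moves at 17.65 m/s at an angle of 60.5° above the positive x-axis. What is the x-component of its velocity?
vₓ = v cos(θ) = 17.65 × cos(60.5°) = 8.69 m/s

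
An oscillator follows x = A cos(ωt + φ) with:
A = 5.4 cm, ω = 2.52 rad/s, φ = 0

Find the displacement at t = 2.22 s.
x = A cos(ωt + φ) = 5.4×cos(2.52×2.22 + 0) = 4.169 cm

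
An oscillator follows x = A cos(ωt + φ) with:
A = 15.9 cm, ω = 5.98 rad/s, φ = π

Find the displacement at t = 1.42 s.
x = A cos(ωt + φ) = 15.9×cos(5.98×1.42 + π) = 9.465 cm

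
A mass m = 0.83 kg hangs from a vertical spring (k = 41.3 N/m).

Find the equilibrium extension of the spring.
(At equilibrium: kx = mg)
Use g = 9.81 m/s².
x_eq = mg/k = 0.83×9.81/41.3 = 0.1972 m = 19.72 cm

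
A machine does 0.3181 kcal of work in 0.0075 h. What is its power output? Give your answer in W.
P = W/t = 1331 J / 27 s = 49.29 W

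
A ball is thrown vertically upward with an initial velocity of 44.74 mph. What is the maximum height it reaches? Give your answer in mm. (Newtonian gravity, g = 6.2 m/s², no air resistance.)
h_max = v₀²/(2g) (with unit conversion) = 32260.0 mm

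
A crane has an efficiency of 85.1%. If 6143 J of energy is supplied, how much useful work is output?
W_out = η × W_in = 0.851 × 6143 = 5227.7 J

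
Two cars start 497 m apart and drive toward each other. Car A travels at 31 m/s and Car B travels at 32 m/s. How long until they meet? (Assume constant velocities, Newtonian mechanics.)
Combined speed: v_combined = 31 + 32 = 63 m/s
Time to meet: t = d/63 = 497/63 = 7.89 s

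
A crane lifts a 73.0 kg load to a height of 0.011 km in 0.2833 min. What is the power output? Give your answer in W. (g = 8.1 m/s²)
W = mgh = 73×8.1×11 = 6504 J
P = W/t = 6504/17 = 382.7 W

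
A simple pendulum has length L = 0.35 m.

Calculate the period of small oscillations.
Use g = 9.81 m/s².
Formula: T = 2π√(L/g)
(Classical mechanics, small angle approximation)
T = 2π√(L/g) = 2π√(0.35/9.81) = 1.187 s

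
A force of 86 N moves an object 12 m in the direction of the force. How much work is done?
W = Fd = 86×12 = 1032.0 J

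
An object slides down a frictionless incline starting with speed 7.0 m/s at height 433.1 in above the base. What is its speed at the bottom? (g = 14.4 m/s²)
½mv₀² + mgh = ½mv² → v = √(v₀² + 2gh) = √(7² + 2×14.4×11) = 19.13 m/s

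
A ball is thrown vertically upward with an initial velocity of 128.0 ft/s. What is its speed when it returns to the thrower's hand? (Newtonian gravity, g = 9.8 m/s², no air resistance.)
By conservation of energy, the ball returns at the same speed = 128.0 ft/s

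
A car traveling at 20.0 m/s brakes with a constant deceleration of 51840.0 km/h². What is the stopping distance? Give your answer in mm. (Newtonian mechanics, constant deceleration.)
d = v₀² / (2a) (with unit conversion) = 50000.0 mm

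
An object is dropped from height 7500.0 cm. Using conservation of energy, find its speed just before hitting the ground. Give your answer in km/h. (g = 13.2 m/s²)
mgh = ½mv² → v = √(2gh) = √(2×13.2×75) = 44.5 m/s = 160.2 km/h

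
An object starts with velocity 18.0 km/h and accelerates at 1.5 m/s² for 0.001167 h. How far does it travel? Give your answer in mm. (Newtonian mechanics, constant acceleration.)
d = v₀t + ½at² (with unit conversion) = 34240.0 mm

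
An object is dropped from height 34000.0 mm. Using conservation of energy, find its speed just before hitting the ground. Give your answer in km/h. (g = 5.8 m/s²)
mgh = ½mv² → v = √(2gh) = √(2×5.8×34) = 19.86 m/s = 71.49 km/h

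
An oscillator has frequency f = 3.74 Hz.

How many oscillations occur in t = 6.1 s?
n = f×t = 3.74×6.1 = 22.81 oscillations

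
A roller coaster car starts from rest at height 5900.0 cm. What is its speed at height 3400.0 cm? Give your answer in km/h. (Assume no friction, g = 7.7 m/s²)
mgh₁ = ½mv₂² + mgh₂ → v₂ = √(2g(h₁−h₂)) = √(2×7.7×(59−34)) = 19.62 m/s = 70.64 km/h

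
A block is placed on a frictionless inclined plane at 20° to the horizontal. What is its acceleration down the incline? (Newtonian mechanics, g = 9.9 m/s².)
a = g sin(θ) = 9.9 × sin(20°) = 9.9 × 0.342 = 3.39 m/s²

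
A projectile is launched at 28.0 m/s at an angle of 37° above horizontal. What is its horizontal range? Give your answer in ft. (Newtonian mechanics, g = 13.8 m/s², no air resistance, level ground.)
R = v₀² sin(2θ) / g (with unit conversion) = 179.2 ft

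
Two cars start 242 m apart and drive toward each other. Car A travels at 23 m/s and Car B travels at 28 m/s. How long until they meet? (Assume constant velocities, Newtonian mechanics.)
Combined speed: v_combined = 23 + 28 = 51 m/s
Time to meet: t = d/51 = 242/51 = 4.75 s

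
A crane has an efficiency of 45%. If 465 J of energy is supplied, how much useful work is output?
W_out = η × W_in = 0.45 × 465 = 209.25 J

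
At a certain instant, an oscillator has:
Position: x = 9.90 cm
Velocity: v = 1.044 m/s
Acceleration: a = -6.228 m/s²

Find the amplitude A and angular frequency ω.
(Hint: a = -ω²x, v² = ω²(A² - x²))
a = −ω²x → ω = √(|a|/x) = √(6.228/0.099) = 7.932 rad/s
v² = ω²(A² − x²) → A = √(x² + v²/ω²) = √(0.099² + 1.044²/7.932²) = 0.1647 m = 16.47 cm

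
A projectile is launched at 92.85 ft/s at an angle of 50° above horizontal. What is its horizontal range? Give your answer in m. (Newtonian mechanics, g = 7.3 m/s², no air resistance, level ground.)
R = v₀² sin(2θ) / g (with unit conversion) = 108.0 m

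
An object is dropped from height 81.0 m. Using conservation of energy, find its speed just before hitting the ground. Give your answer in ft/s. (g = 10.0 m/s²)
mgh = ½mv² → v = √(2gh) = √(2×10.0×81) = 40.25 m/s = 132.1 ft/s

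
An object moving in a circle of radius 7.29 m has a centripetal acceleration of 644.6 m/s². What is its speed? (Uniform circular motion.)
v = √(a_c × r) = √(644.6 × 7.29) = 68.55 m/s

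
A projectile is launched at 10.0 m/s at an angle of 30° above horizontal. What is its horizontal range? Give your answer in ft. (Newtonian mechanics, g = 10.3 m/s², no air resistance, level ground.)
R = v₀² sin(2θ) / g (with unit conversion) = 27.59 ft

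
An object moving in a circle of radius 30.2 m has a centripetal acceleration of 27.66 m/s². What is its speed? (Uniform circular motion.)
v = √(a_c × r) = √(27.66 × 30.2) = 28.9 m/s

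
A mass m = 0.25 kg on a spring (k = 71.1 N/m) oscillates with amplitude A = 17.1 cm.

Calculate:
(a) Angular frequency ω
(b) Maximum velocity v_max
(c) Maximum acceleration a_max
ω = √(k/m) = √(71.1/0.25) = 16.86 rad/s
v_max = ωA = 16.86×0.171 = 2.884 m/s
a_max = ω²A = 16.86²×0.171 = 48.63 m/s²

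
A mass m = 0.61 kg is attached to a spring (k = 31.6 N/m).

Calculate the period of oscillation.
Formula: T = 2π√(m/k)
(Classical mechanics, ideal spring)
T = 2π√(m/k) = 2π√(0.61/31.6) = 0.873 s; f = 1/T = 1.146 Hz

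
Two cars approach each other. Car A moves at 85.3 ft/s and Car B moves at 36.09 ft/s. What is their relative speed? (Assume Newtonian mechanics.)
v_rel = v_A + v_B = 85.3 + 36.09 = 121.4 ft/s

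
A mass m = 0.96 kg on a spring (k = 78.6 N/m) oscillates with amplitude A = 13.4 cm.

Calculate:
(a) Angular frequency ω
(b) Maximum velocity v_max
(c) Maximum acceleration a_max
ω = √(k/m) = √(78.6/0.96) = 9.048 rad/s
v_max = ωA = 9.048×0.134 = 1.212 m/s
a_max = ω²A = 9.048²×0.134 = 10.97 m/s²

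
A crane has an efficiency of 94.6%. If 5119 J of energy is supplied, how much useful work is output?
W_out = η × W_in = 0.946 × 5119 = 4842.6 J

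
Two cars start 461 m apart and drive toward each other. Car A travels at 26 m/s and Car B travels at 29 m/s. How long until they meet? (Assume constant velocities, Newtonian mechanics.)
Combined speed: v_combined = 26 + 29 = 55 m/s
Time to meet: t = d/55 = 461/55 = 8.38 s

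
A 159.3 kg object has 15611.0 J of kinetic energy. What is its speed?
KE = ½mv² → v = √(2KE/m) = √(2×15611.0/159.3) = 14.0 m/s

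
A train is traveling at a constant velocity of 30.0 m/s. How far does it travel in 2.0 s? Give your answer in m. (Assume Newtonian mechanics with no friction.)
d = vt = 60.0 m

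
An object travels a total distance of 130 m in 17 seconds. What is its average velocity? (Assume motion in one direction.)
v_avg = Δd / Δt = 130 / 17 = 7.65 m/s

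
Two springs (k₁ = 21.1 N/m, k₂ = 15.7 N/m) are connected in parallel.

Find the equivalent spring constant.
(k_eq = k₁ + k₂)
k_eq = k₁ + k₂ = 21.1 + 15.7 = 36.8 N/m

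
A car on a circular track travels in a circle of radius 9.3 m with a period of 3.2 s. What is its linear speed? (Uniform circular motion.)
v = 2πr/T = 2π×9.3/3.2 = 18.26 m/s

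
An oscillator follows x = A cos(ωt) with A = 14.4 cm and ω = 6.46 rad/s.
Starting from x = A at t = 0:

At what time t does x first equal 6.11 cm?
cos(ωt) = x/A = 6.11/14.4 = 0.4243
ωt = arccos(0.4243) = 1.133 rad
t = 1.133/6.46 = 0.1753 s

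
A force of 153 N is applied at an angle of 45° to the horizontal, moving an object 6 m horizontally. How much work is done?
W = Fd cosθ = 153×6×cos(45°) = 649.12 J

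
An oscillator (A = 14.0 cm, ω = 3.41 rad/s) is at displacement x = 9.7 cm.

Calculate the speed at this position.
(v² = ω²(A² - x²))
v = ω√(A² − x²) = 3.41×√(0.14² − 0.097²) = 0.3442 m/s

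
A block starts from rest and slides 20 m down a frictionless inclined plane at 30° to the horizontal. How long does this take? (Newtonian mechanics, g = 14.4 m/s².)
a = g sin(θ) = 14.4 × sin(30°) = 7.2 m/s²
t = √(2d/a) = √(2 × 20 / 7.2) = 2.36 s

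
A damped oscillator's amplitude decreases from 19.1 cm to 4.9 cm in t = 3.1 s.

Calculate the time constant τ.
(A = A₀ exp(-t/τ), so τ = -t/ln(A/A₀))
A/A₀ = 4.9/19.1 = 0.2565; ln(A/A₀) = -1.36
τ = −t/ln(A/A₀) = −3.1/-1.36 = 2.279 s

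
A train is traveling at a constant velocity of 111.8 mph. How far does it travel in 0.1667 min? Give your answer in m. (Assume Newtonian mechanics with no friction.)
d = vt (with unit conversion) = 499.9 m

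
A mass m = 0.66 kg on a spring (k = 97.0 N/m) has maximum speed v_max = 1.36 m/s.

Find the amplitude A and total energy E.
½mv²_max = ½kA² → A = v_max√(m/k) = 1.36×√(0.66/97.0) = 0.1122 m = 11.22 cm
E = ½mv²_max = ½×0.66×1.36² = 0.6104 J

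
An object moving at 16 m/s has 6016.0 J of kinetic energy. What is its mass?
KE = ½mv² → m = 2KE/v² = 2×6016.0/16² = 47.0 kg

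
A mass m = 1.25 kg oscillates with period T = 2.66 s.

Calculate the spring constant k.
T = 2π√(m/k) → k = m(2π/T)² = 1.25×(2π/2.66)² = 6.974 N/m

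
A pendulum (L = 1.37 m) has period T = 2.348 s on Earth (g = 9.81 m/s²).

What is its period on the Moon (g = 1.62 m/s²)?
T = 2π√(L/g), so T_moon/T_earth = √(g_earth/g_moon)
T_moon = 2π√(1.37/1.62) = 5.778 s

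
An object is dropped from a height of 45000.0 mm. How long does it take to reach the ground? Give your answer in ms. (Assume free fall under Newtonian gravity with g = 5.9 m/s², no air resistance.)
t = √(2h/g) (with unit conversion) = 3906.0 ms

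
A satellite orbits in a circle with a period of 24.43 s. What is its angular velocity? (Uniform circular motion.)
ω = 2π/T = 2π/24.43 = 0.2572 rad/s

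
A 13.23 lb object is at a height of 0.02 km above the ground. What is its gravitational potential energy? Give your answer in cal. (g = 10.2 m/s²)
PE = mgh = 6.001 kg × 10.2 m/s² × 20 m = 1224 J = 292.6 cal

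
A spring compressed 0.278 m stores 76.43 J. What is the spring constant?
PE = ½kx² → k = 2PE/x² = 2×76.43/0.278² = 1978.0 N/m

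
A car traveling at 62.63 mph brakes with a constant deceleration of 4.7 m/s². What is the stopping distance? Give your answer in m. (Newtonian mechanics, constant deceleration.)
d = v₀² / (2a) (with unit conversion) = 83.39 m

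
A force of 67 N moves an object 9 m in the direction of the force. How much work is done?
W = Fd = 67×9 = 603.0 J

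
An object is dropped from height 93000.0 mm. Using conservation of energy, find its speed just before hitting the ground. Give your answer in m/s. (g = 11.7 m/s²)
mgh = ½mv² → v = √(2gh) = √(2×11.7×93) = 46.65 m/s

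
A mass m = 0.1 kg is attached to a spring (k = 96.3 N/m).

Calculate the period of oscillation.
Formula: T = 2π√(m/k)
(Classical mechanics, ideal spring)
T = 2π√(m/k) = 2π√(0.1/96.3) = 0.2025 s; f = 1/T = 4.939 Hz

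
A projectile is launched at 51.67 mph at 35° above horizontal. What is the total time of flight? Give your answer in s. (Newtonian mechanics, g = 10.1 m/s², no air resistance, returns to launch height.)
T = 2v₀sin(θ)/g (with unit conversion) = 2.624 s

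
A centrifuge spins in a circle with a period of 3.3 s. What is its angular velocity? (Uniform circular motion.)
ω = 2π/T = 2π/3.3 = 1.904 rad/s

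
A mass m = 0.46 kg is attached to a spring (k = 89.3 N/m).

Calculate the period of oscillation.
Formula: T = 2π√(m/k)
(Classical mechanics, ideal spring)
T = 2π√(m/k) = 2π√(0.46/89.3) = 0.451 s; f = 1/T = 2.218 Hz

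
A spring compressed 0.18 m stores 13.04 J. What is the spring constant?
PE = ½kx² → k = 2PE/x² = 2×13.04/0.18² = 804.9 N/m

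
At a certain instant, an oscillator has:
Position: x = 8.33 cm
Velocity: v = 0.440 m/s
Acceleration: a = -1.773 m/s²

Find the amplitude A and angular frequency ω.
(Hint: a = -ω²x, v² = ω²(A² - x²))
a = −ω²x → ω = √(|a|/x) = √(1.773/0.0833) = 4.614 rad/s
v² = ω²(A² − x²) → A = √(x² + v²/ω²) = √(0.0833² + 0.44²/4.614²) = 0.1266 m = 12.66 cm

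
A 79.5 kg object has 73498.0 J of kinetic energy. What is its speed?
KE = ½mv² → v = √(2KE/m) = √(2×73498.0/79.5) = 43.0 m/s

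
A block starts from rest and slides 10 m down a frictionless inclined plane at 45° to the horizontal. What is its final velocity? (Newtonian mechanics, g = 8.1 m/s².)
a = g sin(θ) = 8.1 × sin(45°) = 5.73 m/s²
v = √(2ad) = √(2 × 5.73 × 10) = 10.7 m/s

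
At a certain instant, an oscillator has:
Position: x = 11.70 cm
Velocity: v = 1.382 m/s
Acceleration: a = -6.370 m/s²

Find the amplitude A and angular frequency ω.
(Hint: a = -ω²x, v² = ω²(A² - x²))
a = −ω²x → ω = √(|a|/x) = √(6.37/0.117) = 7.379 rad/s
v² = ω²(A² − x²) → A = √(x² + v²/ω²) = √(0.117² + 1.382²/7.379²) = 0.2208 m = 22.08 cm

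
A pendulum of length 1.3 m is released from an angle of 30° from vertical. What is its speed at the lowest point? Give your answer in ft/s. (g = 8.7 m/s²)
h = L(1 − cosθ) = 1.3×(1 − cos30°) = 0.1742 m
v = √(2gh) = √(2×8.7×0.1742) = 1.741 m/s = 5.711 ft/s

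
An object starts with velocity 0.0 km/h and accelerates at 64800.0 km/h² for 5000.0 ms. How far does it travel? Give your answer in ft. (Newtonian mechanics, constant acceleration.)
d = v₀t + ½at² (with unit conversion) = 205.1 ft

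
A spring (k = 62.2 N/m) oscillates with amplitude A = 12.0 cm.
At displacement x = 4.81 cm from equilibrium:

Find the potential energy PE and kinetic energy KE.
E_total = ½kA² = ½×62.2×(0.12)² = 0.4478 J
PE = ½kx² = ½×62.2×(0.0481)² = 0.07195 J
KE = E_total − PE = 0.3759 J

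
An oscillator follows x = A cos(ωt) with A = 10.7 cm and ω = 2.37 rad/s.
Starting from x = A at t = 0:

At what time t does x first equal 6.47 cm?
cos(ωt) = x/A = 6.47/10.7 = 0.6047
ωt = arccos(0.6047) = 0.9214 rad
t = 0.9214/2.37 = 0.3888 s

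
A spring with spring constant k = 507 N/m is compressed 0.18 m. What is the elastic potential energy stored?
PE = ½kx² = ½×507×0.18² = 8.213 J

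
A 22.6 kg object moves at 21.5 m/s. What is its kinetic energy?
KE = ½mv² = ½×22.6×21.5² = 5223.425 J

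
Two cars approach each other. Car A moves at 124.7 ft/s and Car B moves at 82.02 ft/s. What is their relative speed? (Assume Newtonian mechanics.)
v_rel = v_A + v_B = 124.7 + 82.02 = 206.7 ft/s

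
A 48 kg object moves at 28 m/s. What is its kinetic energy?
KE = ½mv² = ½×48×28² = 18816.0 J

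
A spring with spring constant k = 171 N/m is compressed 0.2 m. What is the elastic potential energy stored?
PE = ½kx² = ½×171×0.2² = 3.42 J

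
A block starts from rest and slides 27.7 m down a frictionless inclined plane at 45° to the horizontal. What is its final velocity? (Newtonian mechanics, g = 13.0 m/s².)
a = g sin(θ) = 13.0 × sin(45°) = 9.19 m/s²
v = √(2ad) = √(2 × 9.19 × 27.7) = 22.57 m/s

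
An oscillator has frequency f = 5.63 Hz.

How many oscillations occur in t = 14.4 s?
n = f×t = 5.63×14.4 = 81.07 oscillations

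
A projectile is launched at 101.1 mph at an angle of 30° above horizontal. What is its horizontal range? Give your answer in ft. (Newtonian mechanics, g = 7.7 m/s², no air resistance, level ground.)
R = v₀² sin(2θ) / g (with unit conversion) = 753.7 ft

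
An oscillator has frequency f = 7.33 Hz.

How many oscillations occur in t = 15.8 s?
n = f×t = 7.33×15.8 = 115.8 oscillations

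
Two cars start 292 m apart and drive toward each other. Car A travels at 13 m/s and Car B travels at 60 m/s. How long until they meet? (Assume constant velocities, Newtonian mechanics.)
Combined speed: v_combined = 13 + 60 = 73 m/s
Time to meet: t = d/73 = 292/73 = 4.0 s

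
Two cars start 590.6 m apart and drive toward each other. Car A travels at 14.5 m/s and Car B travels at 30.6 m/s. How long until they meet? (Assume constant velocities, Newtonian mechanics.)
Combined speed: v_combined = 14.5 + 30.6 = 45.1 m/s
Time to meet: t = d/45.1 = 590.6/45.1 = 13.1 s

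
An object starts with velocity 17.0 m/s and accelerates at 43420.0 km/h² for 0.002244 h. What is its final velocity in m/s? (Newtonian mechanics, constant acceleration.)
v = v₀ + at (with unit conversion) = 44.07 m/s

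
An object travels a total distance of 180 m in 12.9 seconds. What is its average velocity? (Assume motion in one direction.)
v_avg = Δd / Δt = 180 / 12.9 = 13.95 m/s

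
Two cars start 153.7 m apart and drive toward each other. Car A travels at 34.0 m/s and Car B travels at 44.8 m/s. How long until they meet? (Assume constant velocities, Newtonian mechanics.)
Combined speed: v_combined = 34.0 + 44.8 = 78.8 m/s
Time to meet: t = d/78.8 = 153.7/78.8 = 1.95 s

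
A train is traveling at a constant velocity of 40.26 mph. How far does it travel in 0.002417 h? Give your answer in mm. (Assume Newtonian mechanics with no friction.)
d = vt (with unit conversion) = 156600.0 mm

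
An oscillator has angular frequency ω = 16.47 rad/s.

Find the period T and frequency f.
T = 2π/ω = 2π/16.47 = 0.3815 s; f = ω/2π = 2.621 Hz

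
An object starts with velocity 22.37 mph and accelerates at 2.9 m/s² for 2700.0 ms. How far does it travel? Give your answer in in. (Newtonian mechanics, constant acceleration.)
d = v₀t + ½at² (with unit conversion) = 1479.0 in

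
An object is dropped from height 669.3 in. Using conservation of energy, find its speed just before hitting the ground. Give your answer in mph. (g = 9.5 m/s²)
mgh = ½mv² → v = √(2gh) = √(2×9.5×17) = 17.97 m/s = 40.2 mph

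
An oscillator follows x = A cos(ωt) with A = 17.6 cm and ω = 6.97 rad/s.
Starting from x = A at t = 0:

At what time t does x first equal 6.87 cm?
cos(ωt) = x/A = 6.87/17.6 = 0.3903
ωt = arccos(0.3903) = 1.17 rad
t = 1.17/6.97 = 0.1678 s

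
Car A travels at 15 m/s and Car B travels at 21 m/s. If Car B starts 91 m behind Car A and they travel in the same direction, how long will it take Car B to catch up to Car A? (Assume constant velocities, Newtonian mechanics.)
Relative speed: v_rel = 21 - 15 = 6 m/s
Time to catch: t = d₀/v_rel = 91/6 = 15.17 s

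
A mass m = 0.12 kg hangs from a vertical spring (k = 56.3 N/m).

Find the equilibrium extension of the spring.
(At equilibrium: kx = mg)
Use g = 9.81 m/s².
x_eq = mg/k = 0.12×9.81/56.3 = 0.02091 m = 2.091 cm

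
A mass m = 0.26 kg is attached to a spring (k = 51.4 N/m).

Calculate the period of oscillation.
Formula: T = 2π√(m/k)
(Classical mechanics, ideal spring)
T = 2π√(m/k) = 2π√(0.26/51.4) = 0.4469 s; f = 1/T = 2.238 Hz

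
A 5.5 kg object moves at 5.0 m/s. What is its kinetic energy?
KE = ½mv² = ½×5.5×5.0² = 68.75 J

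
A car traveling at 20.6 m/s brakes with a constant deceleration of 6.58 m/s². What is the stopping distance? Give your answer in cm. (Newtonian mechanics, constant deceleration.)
d = v₀² / (2a) (with unit conversion) = 3225.0 cm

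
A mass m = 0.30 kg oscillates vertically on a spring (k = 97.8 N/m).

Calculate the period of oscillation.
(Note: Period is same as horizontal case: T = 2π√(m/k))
T = 2π√(m/k) = 2π√(0.3/97.8) = 0.348 s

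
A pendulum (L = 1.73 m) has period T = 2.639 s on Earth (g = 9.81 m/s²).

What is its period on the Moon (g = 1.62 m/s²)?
T = 2π√(L/g), so T_moon/T_earth = √(g_earth/g_moon)
T_moon = 2π√(1.73/1.62) = 6.493 s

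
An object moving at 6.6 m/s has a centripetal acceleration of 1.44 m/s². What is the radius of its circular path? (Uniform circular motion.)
r = v²/a_c = 6.6²/1.44 = 30.25 m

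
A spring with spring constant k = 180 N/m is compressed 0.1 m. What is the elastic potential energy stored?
PE = ½kx² = ½×180×0.1² = 0.9 J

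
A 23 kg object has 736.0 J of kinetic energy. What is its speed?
KE = ½mv² → v = √(2KE/m) = √(2×736.0/23) = 8.0 m/s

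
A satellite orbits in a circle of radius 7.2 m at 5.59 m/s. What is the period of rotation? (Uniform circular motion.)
T = 2πr/v = 2π×7.2/5.59 = 8.09 s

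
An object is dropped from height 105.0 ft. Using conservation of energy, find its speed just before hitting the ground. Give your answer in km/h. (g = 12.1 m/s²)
mgh = ½mv² → v = √(2gh) = √(2×12.1×32) = 27.83 m/s = 100.2 km/h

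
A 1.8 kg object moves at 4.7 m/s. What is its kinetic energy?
KE = ½mv² = ½×1.8×4.7² = 19.881 J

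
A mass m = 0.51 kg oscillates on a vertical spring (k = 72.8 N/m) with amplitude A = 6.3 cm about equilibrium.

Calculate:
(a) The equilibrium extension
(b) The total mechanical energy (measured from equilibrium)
x_eq = mg/k = 0.51×9.81/72.8 = 0.06872 m = 6.872 cm
E = ½kA² = ½×72.8×(0.063)² = 0.1445 J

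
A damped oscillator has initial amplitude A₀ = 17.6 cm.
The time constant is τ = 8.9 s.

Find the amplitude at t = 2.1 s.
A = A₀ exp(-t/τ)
A = A₀ exp(−t/τ) = 17.6×exp(−2.1/8.9) = 13.9 cm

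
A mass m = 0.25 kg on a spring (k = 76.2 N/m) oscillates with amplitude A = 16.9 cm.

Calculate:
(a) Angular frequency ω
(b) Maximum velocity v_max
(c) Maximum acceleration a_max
ω = √(k/m) = √(76.2/0.25) = 17.46 rad/s
v_max = ωA = 17.46×0.169 = 2.95 m/s
a_max = ω²A = 17.46²×0.169 = 51.51 m/s²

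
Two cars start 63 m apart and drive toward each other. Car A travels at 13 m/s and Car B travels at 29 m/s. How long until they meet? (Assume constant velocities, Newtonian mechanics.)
Combined speed: v_combined = 13 + 29 = 42 m/s
Time to meet: t = d/42 = 63/42 = 1.5 s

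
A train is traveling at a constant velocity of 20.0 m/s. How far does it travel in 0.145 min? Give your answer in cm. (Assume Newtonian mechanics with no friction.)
d = vt (with unit conversion) = 17400.0 cm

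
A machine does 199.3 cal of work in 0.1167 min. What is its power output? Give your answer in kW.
P = W/t = 833.9 J / 7.002 s = 119.1 W = 0.1191 kW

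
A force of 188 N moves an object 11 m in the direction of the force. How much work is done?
W = Fd = 188×11 = 2068.0 J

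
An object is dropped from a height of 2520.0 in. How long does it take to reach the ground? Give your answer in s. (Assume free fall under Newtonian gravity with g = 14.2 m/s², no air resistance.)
t = √(2h/g) (with unit conversion) = 3.003 s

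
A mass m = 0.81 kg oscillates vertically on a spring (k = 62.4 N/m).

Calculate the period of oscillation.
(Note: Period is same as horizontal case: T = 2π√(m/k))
T = 2π√(m/k) = 2π√(0.81/62.4) = 0.7159 s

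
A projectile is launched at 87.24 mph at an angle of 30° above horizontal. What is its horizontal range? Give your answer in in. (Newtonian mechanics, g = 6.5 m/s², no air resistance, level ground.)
R = v₀² sin(2θ) / g (with unit conversion) = 7978.0 in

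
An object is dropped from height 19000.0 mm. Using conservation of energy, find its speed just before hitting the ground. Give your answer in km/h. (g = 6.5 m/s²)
mgh = ½mv² → v = √(2gh) = √(2×6.5×19) = 15.72 m/s = 56.58 km/h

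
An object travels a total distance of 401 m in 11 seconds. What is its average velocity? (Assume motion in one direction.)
v_avg = Δd / Δt = 401 / 11 = 36.45 m/s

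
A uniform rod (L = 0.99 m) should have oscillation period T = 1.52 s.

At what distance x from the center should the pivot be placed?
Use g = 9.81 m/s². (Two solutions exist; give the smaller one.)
T = 2π√((L²/12 + x²)/(gx)). Let c = T²g/(4π²) = 0.5741.
x² − cx + L²/12 = 0 → x = (c − √(c² − L²/3))/2 = 0.2601 m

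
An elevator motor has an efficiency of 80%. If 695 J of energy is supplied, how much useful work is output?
W_out = η × W_in = 0.8 × 695 = 556.0 J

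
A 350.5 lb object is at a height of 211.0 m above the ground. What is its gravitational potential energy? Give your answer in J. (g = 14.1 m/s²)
PE = mgh = 159 kg × 14.1 m/s² × 211 m = 4.73e+05 J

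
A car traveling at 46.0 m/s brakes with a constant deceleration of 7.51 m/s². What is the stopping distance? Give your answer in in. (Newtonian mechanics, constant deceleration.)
d = v₀² / (2a) (with unit conversion) = 5546.0 in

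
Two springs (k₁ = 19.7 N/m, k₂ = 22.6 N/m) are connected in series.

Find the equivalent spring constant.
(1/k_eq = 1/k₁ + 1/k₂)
1/k_eq = 1/19.7 + 1/22.6 = 0.095009; k_eq = 10.53 N/m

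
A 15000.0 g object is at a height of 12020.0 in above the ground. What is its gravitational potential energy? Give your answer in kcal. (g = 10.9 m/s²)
PE = mgh = 15 kg × 10.9 m/s² × 305.3 m = 4.992e+04 J = 11.93 kcal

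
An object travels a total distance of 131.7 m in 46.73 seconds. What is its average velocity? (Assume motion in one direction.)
v_avg = Δd / Δt = 131.7 / 46.73 = 2.82 m/s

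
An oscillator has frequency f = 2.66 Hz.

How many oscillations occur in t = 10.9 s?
n = f×t = 2.66×10.9 = 28.99 oscillations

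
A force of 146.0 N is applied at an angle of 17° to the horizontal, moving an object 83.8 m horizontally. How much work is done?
W = Fd cosθ = 146.0×83.8×cos(17°) = 11700.0 J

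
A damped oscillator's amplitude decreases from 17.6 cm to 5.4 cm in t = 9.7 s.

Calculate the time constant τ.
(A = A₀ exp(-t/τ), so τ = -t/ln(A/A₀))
A/A₀ = 5.4/17.6 = 0.3068; ln(A/A₀) = -1.181
τ = −t/ln(A/A₀) = −9.7/-1.181 = 8.21 s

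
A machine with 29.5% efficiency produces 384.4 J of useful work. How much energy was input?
W_in = W_out/η = 384.4/0.295 = 1303.1 J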